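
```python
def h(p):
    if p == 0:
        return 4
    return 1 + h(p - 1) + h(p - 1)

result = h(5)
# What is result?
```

h(p) = 1 + 2·h(p-1), h(0)=4. Closed form: (4+1)·2^5 - 1 = 159.

Answer: 159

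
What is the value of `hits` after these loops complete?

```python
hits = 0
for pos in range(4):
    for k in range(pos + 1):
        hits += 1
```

Triangle: 1 + 2 + ... + 4
`hits` takes the values: 0 → 1 → 2 → 3 → 4 → 5 → 6 → 7 → 8 → 9 → 10

Answer: 10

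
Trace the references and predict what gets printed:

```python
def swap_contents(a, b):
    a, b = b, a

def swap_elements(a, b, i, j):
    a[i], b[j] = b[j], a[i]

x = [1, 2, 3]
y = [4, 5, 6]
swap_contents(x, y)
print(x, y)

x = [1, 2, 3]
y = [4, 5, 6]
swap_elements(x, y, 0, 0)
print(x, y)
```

Key concept: parameter rebinding vs mutation.
Step by step:
`x = [1, 2, 3]` → x = [1, 2, 3]
`y = [4, 5, 6]` → y = [4, 5, 6]
`swap_contents(x, y)` → no visible change to tracked variables
`print(x, y)` → prints [1, 2, 3] [4, 5, 6]
`x = [1, 2, 3]` → x = [1, 2, 3]
`y = [4, 5, 6]` → y = [4, 5, 6]
`swap_elements(x, y, 0, 0)` → x = [4, 2, 3]; y = [1, 5, 6]
`print(x, y)` → prints [4, 2, 3] [1, 5, 6]

Answer:
[1, 2, 3] [4, 5, 6]
[4, 2, 3] [1, 5, 6]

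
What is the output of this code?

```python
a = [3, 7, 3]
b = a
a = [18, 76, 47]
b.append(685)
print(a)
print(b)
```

Key concept: rebinding vs mutation: a is rebound to a new list, b still points at the original.
Step by step:
`a = [3, 7, 3]` → a = [3, 7, 3]
`b = a` → b = [3, 7, 3] (same object as a)
`a = [18, 76, 47]` → a = [18, 76, 47]
`b.append(685)` → b = [3, 7, 3, 685]
`print(a)` → prints [18, 76, 47]
`print(b)` → prints [3, 7, 3, 685]

Answer:
[18, 76, 47]
[3, 7, 3, 685]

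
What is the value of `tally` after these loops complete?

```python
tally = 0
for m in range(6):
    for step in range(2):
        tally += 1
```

6 * 2 = 12
`tally` takes the values: 0 → 1 → 2 → 3 → 4 → 5 → 6 → 7 → 8 → 9 → 10 → 11 → 12

Answer: 12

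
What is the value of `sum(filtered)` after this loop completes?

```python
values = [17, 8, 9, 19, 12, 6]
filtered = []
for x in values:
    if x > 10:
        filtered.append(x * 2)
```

Sum of doubled values > 10
`filtered` takes the values: [] → [34] → [34, 38] → [34, 38, 24]
So `sum(filtered)` = 96

Answer: 96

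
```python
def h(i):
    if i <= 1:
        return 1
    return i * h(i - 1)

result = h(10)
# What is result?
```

h(10) = 10 * 9 * 8 * 7 * 6 * 5 * 4 * 3 * 2 * 1 = 3628800

Answer: 3628800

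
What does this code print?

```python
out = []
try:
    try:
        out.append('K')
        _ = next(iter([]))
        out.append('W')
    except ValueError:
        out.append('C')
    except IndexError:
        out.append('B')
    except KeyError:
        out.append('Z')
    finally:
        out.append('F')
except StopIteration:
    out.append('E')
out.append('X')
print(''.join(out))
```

Execution trace: 'K' (try body) → 'F' (finally) → 'E' (outer except StopIteration) → 'X' (after the try/except). Output: KFEX

Answer: KFEX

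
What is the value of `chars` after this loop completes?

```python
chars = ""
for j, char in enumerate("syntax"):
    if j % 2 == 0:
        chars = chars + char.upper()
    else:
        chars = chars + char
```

Uppercase even positions in 'syntax'
`chars` takes the values: "" → "S" → "Sy" → "SyN" → "SyNt" → "SyNtA" → "SyNtAx"

Answer: "SyNtAx"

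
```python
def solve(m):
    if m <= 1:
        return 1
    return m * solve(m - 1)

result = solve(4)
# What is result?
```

solve(4) = 4 * 3 * 2 * 1 = 24

Answer: 24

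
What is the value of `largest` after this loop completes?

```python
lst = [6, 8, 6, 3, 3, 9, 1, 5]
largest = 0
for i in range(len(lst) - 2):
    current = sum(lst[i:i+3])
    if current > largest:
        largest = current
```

Max sum of 3-element window in [6, 8, 6, 3, 3, 9, 1, 5]
`largest` takes the values: 0 → 20

Answer: 20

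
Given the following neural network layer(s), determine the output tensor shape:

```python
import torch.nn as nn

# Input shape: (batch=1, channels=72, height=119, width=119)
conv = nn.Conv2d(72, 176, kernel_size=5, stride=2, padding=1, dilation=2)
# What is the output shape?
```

Input: (1, 72, 119, 119) -> Output: (1, 176, 57, 57)

Answer: (1, 176, 57, 57)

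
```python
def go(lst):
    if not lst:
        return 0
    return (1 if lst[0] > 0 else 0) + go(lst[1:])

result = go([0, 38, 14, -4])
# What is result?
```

Count of positive elements in [0, 38, 14, -4] = 2

Answer: 2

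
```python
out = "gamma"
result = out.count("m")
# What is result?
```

Trace:
`out = "gamma"` → out = 'gamma'
`result = out.count("m")` → result = 2
So result = 2

Answer: 2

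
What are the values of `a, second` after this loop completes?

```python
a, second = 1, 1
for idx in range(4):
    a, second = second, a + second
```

Fibonacci: after 4 iterations
`a, second` takes the values: (1, 1) → (1, 2) → (2, 3) → (3, 5) → (5, 8)

Answer: 5, 8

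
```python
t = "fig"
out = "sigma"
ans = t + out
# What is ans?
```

Trace:
`t = "fig"` → t = 'fig'
`out = "sigma"` → out = 'sigma'
`ans = t + out` → ans = 'figsigma'
So ans = 'figsigma'

Answer: 'figsigma'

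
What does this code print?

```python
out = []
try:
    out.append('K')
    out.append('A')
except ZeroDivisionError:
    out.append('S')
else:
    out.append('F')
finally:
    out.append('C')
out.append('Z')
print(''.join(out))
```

Execution trace: 'K' (try body) → 'A' (try body, no exception) → 'F' (else) → 'C' (finally) → 'Z' (after the try/except). Output: KAFCZ

Answer: KAFCZ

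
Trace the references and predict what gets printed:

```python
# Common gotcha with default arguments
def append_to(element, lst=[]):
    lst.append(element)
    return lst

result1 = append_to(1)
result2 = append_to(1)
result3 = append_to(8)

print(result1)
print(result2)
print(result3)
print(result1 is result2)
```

Key concept: mutable default argument gotcha.
Step by step:
`result1 = append_to(1)` → result1 = [1]
`result2 = append_to(1)` → result1 = [1, 1] (same object as result2); result2 = [1, 1] (same object as result1)
`result3 = append_to(8)` → result1 = [1, 1, 8] (same object as result2, result3); result2 = [1, 1, 8] (same object as result1, result3); result3 = [1, 1, 8] (same object as result1, result2)
`print(result1)` → prints [1, 1, 8]
`print(result2)` → prints [1, 1, 8]
`print(result3)` → prints [1, 1, 8]
`print(result1 is result2)` → prints True

Answer:
[1, 1, 8]
[1, 1, 8]
[1, 1, 8]
True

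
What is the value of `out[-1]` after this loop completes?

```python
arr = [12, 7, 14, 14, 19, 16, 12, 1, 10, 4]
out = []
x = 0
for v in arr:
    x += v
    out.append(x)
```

Cumulative sum ends at 109
`out` takes the values: [] → [12] → [12, 19] → [12, 19, 33] → [12, 19, 33, 47] → [12, 19, 33, 47, 66] → [12, 19, 33, 47, 66, 82] → [12, 19, 33, 47, 66, 82, 94] → [12, 19, 33, 47, 66, 82, 94, 95] → [12, 19, 33, 47, 66, 82, 94, 95, 105] → [12, 19, 33, 47, 66, 82, 94, 95, 105, 109]
So `out[-1]` = 109

Answer: 109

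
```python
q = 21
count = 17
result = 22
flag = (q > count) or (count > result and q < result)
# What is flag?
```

Trace:
`q = 21` → q = 21
`count = 17` → count = 17
`result = 22` → result = 22
`flag = (q > count) or (count > result and q < result)` → flag = True
So flag = True

Answer: True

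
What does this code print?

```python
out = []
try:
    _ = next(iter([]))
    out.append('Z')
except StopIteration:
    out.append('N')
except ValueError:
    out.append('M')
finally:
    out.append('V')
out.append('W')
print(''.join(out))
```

Execution trace: 'N' (except StopIteration) → 'V' (finally) → 'W' (after the try/except). Output: NVW

Answer: NVW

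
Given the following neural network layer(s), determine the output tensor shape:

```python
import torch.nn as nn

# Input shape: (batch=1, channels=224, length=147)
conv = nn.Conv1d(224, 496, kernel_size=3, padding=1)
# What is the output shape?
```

Input: (1, 224, 147) -> Output: (1, 496, 147)

Answer: (1, 496, 147)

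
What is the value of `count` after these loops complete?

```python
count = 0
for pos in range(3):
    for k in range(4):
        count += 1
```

3 * 4 = 12
`count` takes the values: 0 → 1 → 2 → 3 → 4 → 5 → 6 → 7 → 8 → 9 → 10 → 11 → 12

Answer: 12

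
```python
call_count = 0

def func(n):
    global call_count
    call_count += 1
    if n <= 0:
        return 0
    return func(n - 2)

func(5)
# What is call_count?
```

Linear recursion stepping by 2: 4 calls from n=5 down to ≤0.

Answer: 4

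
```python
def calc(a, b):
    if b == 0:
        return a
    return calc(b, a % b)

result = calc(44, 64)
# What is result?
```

calc(44, 64) -> calc(64, 44) -> calc(44, 20) -> calc(20, 4) -> calc(4, 0) -> 4

Answer: 4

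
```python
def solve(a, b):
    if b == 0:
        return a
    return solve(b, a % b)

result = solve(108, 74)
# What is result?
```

solve(108, 74) -> solve(74, 34) -> solve(34, 6) -> solve(6, 4) -> solve(4, 2) -> solve(2, 0) -> 2

Answer: 2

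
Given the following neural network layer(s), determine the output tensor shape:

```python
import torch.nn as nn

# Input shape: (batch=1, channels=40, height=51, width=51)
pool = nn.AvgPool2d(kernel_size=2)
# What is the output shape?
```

Input: (1, 40, 51, 51) -> Output: (1, 40, 25, 25)

Answer: (1, 40, 25, 25)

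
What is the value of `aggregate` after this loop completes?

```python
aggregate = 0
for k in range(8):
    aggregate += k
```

Sum of 0 to 7 = 28
`aggregate` takes the values: 0 → 1 → 3 → 6 → 10 → 15 → 21 → 28

Answer: 28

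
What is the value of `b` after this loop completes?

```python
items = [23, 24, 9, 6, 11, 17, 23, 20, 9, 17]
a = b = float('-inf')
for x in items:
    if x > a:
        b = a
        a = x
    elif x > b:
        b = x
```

Second largest (with repeats) in [23, 24, 9, 6, 11, 17, 23, 20, 9, 17]
`b` takes the values: -inf → 23

Answer: 23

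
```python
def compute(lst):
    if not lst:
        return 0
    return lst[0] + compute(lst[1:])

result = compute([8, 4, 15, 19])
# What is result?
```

8 + 4 + 15 + 19 + 0 = 46

Answer: 46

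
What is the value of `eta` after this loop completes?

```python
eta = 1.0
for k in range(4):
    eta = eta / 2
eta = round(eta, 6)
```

Halving LR 4 times: 1 / 2^4
`eta` takes the values: 1.0 → 0.5 → 0.25 → 0.125 → 0.0625

Answer: 0.0625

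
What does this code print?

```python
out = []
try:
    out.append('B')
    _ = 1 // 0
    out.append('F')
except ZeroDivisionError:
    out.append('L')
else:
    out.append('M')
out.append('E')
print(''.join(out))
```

Execution trace: 'B' (try body) → 'L' (except ZeroDivisionError) → 'E' (after the try/except). Output: BLE

Answer: BLE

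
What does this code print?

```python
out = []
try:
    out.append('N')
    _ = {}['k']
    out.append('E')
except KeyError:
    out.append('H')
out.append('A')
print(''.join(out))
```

Execution trace: 'N' (try body) → 'H' (except KeyError) → 'A' (after the try/except). Output: NHA

Answer: NHA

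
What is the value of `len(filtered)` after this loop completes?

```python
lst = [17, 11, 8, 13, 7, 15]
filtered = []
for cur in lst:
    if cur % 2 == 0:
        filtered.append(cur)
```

Count even numbers in [17, 11, 8, 13, 7, 15]
`filtered` takes the values: [] → [8]
So `len(filtered)` = 1

Answer: 1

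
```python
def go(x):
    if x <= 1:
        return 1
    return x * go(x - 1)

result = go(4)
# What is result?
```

go(4) = 4 * 3 * 2 * 1 = 24

Answer: 24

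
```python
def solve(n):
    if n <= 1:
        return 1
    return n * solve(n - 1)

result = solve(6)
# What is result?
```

solve(6) = 6 * 5 * 4 * 3 * 2 * 1 = 720

Answer: 720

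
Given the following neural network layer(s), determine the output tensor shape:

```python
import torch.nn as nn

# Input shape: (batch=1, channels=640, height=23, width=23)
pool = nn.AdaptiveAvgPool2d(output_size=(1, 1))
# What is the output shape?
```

Input: (1, 640, 23, 23) -> Output: (1, 640, 1, 1)

Answer: (1, 640, 1, 1)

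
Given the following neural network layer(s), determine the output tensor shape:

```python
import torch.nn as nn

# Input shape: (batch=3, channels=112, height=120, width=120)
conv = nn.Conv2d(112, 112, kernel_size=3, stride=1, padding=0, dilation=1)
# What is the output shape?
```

Input: (3, 112, 120, 120) -> Output: (3, 112, 118, 118)

Answer: (3, 112, 118, 118)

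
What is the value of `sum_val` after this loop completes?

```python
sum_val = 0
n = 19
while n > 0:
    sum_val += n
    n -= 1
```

Sum 19 down to 1
`sum_val` takes the values: 0 → 19 → 37 → 54 → 70 → 85 → 99 → 112 → 124 → 135 → 145 → 154 → 162 → 169 → 175 → 180 → 184 → 187 → 189 → 190

Answer: 190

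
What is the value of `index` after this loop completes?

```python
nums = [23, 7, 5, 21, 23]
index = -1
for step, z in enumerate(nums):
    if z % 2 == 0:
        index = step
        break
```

First even number index in [23, 7, 5, 21, 23]
`index` takes the values: -1

Answer: -1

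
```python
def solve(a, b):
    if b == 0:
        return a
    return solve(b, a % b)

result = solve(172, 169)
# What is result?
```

solve(172, 169) -> solve(169, 3) -> solve(3, 1) -> solve(1, 0) -> 1

Answer: 1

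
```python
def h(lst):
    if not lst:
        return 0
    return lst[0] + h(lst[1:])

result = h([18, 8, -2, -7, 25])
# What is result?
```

18 + 8 + (-2) + (-7) + 25 + 0 = 42

Answer: 42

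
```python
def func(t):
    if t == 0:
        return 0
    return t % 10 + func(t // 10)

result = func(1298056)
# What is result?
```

Sum of digits of 1298056: 6 + 5 + 0 + 8 + 9 + 2 + 1 = 31

Answer: 31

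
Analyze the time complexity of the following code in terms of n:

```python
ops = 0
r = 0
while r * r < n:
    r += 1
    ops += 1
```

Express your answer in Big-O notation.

Each loop level contributes: √n. Multiplying the contributions gives O(√n).

Answer: O(√n)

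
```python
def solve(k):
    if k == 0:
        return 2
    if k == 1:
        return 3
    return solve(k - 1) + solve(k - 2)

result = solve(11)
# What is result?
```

Build up from base cases: solve(0)=2, solve(1)=3, solve(2)=5, solve(3)=8, solve(4)=13, solve(5)=21, solve(6)=34, ..., solve(11)=377

Answer: 377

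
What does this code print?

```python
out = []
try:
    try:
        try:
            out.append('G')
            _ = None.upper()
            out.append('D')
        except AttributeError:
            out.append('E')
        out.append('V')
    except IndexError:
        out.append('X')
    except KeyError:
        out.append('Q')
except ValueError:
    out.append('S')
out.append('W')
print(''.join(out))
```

Execution trace: 'G' (inner try body) → 'E' (inner except AttributeError) → 'V' (try body, no exception) → 'W' (after the try/except). Output: GEVW

Answer: GEVW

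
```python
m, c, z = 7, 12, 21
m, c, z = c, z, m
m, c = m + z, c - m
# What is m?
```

Trace:
`m, c, z = 7, 12, 21` → m = 7; c = 12; z = 21
`m, c, z = c, z, m` → m = 12; c = 21; z = 7
`m, c = m + z, c - m` → m = 19; c = 9
So m = 19

Answer: 19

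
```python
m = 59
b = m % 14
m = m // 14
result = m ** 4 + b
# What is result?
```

Trace:
`m = 59` → m = 59
`b = m % 14` → b = 3
`m = m // 14` → m = 4
`result = m ** 4 + b` → result = 259
So result = 259

Answer: 259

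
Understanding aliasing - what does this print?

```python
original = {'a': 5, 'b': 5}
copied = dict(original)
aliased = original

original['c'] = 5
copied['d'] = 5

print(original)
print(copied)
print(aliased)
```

Key concept: dict() creates copy, assignment creates alias.
Step by step:
`original = {'a': 5, 'b': 5}` → original = {'a': 5, 'b': 5}
`copied = dict(original)` → copied = {'a': 5, 'b': 5}
`aliased = original` → aliased = {'a': 5, 'b': 5} (same object as original)
`original['c'] = 5` → original = {'a': 5, 'b': 5, 'c': 5} (same object as aliased); aliased = {'a': 5, 'b': 5, 'c': 5} (same object as original)
`copied['d'] = 5` → copied = {'a': 5, 'b': 5, 'd': 5}
`print(original)` → prints {'a': 5, 'b': 5, 'c': 5}
`print(copied)` → prints {'a': 5, 'b': 5, 'd': 5}
`print(aliased)` → prints {'a': 5, 'b': 5, 'c': 5}

Answer:
{'a': 5, 'b': 5, 'c': 5}
{'a': 5, 'b': 5, 'd': 5}
{'a': 5, 'b': 5, 'c': 5}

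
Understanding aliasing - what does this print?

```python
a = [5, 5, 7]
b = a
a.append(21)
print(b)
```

Key concept: basic list aliasing.
Step by step:
`a = [5, 5, 7]` → a = [5, 5, 7]
`b = a` → b = [5, 5, 7] (same object as a)
`a.append(21)` → a = [5, 5, 7, 21] (same object as b); b = [5, 5, 7, 21] (same object as a)
`print(b)` → prints [5, 5, 7, 21]

Answer: [5, 5, 7, 21]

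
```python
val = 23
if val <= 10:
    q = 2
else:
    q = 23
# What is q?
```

Trace:
`val = 23` → val = 23
`if val <= 10: ...` → val <= 10 is False, take else branch → q = 23
So q = 23

Answer: 23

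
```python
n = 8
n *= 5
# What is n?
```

Trace:
`n = 8` → n = 8
`n *= 5` → n = 40
So n = 40

Answer: 40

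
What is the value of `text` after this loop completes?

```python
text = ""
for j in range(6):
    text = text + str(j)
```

Concatenate digits 0 to 5
`text` takes the values: "" → "0" → "01" → "012" → "0123" → "01234" → "012345"

Answer: "012345"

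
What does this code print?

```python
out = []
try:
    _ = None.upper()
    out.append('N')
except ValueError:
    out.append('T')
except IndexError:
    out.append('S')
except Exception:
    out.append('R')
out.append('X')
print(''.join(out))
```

Execution trace: 'R' (except Exception) → 'X' (after the try/except). Output: RX

Answer: RX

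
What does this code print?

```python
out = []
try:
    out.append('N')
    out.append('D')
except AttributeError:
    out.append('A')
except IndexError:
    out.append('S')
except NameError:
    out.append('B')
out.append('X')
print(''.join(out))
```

Execution trace: 'N' (try body) → 'D' (try body, no exception) → 'X' (after the try/except). Output: NDX

Answer: NDX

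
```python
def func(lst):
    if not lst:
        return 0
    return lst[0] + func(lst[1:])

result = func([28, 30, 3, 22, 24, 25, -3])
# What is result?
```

28 + 30 + 3 + 22 + 24 + 25 + (-3) + 0 = 129

Answer: 129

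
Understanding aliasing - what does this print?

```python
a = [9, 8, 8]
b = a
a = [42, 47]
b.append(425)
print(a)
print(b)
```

Key concept: rebinding vs mutation: a is rebound to a new list, b still points at the original.
Step by step:
`a = [9, 8, 8]` → a = [9, 8, 8]
`b = a` → b = [9, 8, 8] (same object as a)
`a = [42, 47]` → a = [42, 47]
`b.append(425)` → b = [9, 8, 8, 425]
`print(a)` → prints [42, 47]
`print(b)` → prints [9, 8, 8, 425]

Answer:
[42, 47]
[9, 8, 8, 425]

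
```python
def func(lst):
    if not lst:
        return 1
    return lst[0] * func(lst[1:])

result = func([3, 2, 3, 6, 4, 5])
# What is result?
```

Product over [3, 2, 3, 6, 4, 5] = 3 * 2 * 3 * 6 * 4 * 5 = 2160

Answer: 2160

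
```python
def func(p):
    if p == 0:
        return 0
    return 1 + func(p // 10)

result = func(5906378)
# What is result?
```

Count of digits of 5906378: 7

Answer: 7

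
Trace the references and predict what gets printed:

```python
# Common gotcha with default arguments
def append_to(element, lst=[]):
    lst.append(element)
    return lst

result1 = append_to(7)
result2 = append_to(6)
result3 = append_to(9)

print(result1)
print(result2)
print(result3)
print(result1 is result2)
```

Key concept: mutable default argument gotcha.
Step by step:
`result1 = append_to(7)` → result1 = [7]
`result2 = append_to(6)` → result1 = [7, 6] (same object as result2); result2 = [7, 6] (same object as result1)
`result3 = append_to(9)` → result1 = [7, 6, 9] (same object as result2, result3); result2 = [7, 6, 9] (same object as result1, result3); result3 = [7, 6, 9] (same object as result1, result2)
`print(result1)` → prints [7, 6, 9]
`print(result2)` → prints [7, 6, 9]
`print(result3)` → prints [7, 6, 9]
`print(result1 is result2)` → prints True

Answer:
[7, 6, 9]
[7, 6, 9]
[7, 6, 9]
True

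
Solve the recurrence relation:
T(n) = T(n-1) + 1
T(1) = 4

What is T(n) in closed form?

Unrolling: T(n) = T(1) + 1·(n-1) = 4 + 1(n-1) = n + 3.

Answer: T(n) = n + 3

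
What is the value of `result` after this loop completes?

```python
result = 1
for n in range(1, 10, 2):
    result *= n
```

Product of 1, 3, 5, ... up to 9
`result` takes the values: 1 → 3 → 15 → 105 → 945

Answer: 945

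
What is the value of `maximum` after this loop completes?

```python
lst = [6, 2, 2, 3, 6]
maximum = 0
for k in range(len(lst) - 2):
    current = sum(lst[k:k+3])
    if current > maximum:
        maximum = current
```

Max sum of 3-element window in [6, 2, 2, 3, 6]
`maximum` takes the values: 0 → 10 → 11

Answer: 11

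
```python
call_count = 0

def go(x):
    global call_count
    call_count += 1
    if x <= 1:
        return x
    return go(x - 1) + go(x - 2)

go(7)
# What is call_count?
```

Calls(x) = 1 + Calls(x-1) + Calls(x-2); Calls(0)=Calls(1)=1. For x=7 this gives 41.

Answer: 41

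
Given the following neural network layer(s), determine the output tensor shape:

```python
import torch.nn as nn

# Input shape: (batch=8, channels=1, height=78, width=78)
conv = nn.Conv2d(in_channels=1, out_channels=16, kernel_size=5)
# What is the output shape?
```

Input: (8, 1, 78, 78) -> Output: (8, 16, 74, 74)

Answer: (8, 16, 74, 74)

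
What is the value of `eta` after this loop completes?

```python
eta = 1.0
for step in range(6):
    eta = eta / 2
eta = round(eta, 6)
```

Halving LR 6 times: 1 / 2^6
`eta` takes the values: 1.0 → 0.5 → 0.25 → 0.125 → 0.0625 → 0.03125 → 0.015625

Answer: 0.015625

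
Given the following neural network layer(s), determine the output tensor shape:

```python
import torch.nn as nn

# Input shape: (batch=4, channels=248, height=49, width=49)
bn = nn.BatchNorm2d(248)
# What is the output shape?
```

Input: (4, 248, 49, 49) -> Output: (4, 248, 49, 49)

Answer: (4, 248, 49, 49)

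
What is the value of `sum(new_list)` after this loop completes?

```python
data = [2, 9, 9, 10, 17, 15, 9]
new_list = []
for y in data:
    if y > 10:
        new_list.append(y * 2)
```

Sum of doubled values > 10
`new_list` takes the values: [] → [34] → [34, 30]
So `sum(new_list)` = 64

Answer: 64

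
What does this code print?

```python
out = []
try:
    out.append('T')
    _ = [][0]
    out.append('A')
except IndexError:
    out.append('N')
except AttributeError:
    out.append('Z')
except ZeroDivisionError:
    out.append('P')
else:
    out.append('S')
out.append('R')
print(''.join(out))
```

Execution trace: 'T' (try body) → 'N' (except IndexError) → 'R' (after the try/except). Output: TNR

Answer: TNR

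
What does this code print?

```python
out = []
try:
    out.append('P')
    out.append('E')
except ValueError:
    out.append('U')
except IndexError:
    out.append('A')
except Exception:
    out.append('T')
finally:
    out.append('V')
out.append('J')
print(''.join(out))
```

Execution trace: 'P' (try body) → 'E' (try body, no exception) → 'V' (finally) → 'J' (after the try/except). Output: PEVJ

Answer: PEVJ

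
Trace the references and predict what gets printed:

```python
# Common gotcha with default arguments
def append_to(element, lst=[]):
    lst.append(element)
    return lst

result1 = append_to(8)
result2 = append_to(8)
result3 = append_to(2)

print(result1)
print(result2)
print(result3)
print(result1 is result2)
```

Key concept: mutable default argument gotcha.
Step by step:
`result1 = append_to(8)` → result1 = [8]
`result2 = append_to(8)` → result1 = [8, 8] (same object as result2); result2 = [8, 8] (same object as result1)
`result3 = append_to(2)` → result1 = [8, 8, 2] (same object as result2, result3); result2 = [8, 8, 2] (same object as result1, result3); result3 = [8, 8, 2] (same object as result1, result2)
`print(result1)` → prints [8, 8, 2]
`print(result2)` → prints [8, 8, 2]
`print(result3)` → prints [8, 8, 2]
`print(result1 is result2)` → prints True

Answer:
[8, 8, 2]
[8, 8, 2]
[8, 8, 2]
True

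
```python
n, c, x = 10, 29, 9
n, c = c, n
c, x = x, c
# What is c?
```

Trace:
`n, c, x = 10, 29, 9` → n = 10; c = 29; x = 9
`n, c = c, n` → n = 29; c = 10
`c, x = x, c` → c = 9; x = 10
So c = 9

Answer: 9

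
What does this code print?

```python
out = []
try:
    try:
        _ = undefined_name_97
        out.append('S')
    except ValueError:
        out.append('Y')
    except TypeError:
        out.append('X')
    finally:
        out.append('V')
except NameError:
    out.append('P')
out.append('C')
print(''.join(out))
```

Execution trace: 'V' (inner finally) → 'P' (outer except NameError) → 'C' (after the try/except). Output: VPC

Answer: VPC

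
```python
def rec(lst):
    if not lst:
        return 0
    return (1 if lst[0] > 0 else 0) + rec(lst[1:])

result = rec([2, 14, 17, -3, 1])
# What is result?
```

Count of positive elements in [2, 14, 17, -3, 1] = 4

Answer: 4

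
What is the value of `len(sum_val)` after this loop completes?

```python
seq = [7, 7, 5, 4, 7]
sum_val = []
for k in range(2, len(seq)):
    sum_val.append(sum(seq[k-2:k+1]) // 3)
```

Number of 3-element averages
`sum_val` takes the values: [] → [6] → [6, 5] → [6, 5, 5]
So `len(sum_val)` = 3

Answer: 3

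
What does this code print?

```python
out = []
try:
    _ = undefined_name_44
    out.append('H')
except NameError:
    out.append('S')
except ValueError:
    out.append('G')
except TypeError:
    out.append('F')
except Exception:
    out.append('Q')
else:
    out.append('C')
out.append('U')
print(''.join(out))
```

Execution trace: 'S' (except NameError) → 'U' (after the try/except). Output: SU

Answer: SU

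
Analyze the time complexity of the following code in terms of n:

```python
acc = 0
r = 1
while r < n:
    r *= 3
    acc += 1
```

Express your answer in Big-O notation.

Each loop level contributes: log n. Multiplying the contributions gives O(log n).

Answer: O(log n)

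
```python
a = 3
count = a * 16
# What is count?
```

Trace:
`a = 3` → a = 3
`count = a * 16` → count = 48
So count = 48

Answer: 48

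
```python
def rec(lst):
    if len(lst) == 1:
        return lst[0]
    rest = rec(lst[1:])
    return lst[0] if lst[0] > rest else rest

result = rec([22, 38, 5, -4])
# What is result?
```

Recursive max over [22, 38, 5, -4] = 38

Answer: 38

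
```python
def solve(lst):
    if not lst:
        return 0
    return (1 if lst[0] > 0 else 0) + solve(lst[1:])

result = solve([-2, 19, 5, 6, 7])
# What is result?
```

Count of positive elements in [-2, 19, 5, 6, 7] = 4

Answer: 4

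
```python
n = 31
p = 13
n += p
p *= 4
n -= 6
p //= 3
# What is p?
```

Trace:
`n = 31` → n = 31
`p = 13` → p = 13
`n += p` → n = 44
`p *= 4` → p = 52
`n -= 6` → n = 38
`p //= 3` → p = 17
So p = 17

Answer: 17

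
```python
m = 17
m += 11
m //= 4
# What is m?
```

Trace:
`m = 17` → m = 17
`m += 11` → m = 28
`m //= 4` → m = 7
So m = 7

Answer: 7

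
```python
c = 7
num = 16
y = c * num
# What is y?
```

Trace:
`c = 7` → c = 7
`num = 16` → num = 16
`y = c * num` → y = 112
So y = 112

Answer: 112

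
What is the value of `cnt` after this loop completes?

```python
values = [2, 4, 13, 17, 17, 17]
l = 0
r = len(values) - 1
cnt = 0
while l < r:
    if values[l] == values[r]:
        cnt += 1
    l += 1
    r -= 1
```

Count matching pairs from ends
`cnt` takes the values: 0

Answer: 0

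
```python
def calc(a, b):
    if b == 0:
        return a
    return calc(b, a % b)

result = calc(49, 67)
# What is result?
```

calc(49, 67) -> calc(67, 49) -> calc(49, 18) -> calc(18, 13) -> calc(13, 5) -> calc(5, 3) -> calc(3, 2) -> calc(2, 1) -> calc(1, 0) -> 1

Answer: 1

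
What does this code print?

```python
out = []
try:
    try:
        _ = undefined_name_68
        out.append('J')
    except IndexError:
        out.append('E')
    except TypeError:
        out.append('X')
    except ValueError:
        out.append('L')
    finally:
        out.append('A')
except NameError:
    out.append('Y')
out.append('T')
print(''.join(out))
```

Execution trace: 'A' (finally) → 'Y' (outer except NameError) → 'T' (after the try/except). Output: AYT

Answer: AYT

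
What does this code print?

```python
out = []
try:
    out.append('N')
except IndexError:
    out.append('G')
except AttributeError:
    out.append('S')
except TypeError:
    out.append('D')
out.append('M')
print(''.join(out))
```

Execution trace: 'N' (try body, no exception) → 'M' (after the try/except). Output: NM

Answer: NM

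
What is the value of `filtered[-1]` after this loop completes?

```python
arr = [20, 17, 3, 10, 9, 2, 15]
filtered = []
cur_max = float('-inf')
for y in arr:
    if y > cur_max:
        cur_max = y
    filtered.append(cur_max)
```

Running max ends at 20
`filtered` takes the values: [] → [20] → [20, 20] → [20, 20, 20] → [20, 20, 20, 20] → [20, 20, 20, 20, 20] → [20, 20, 20, 20, 20, 20] → [20, 20, 20, 20, 20, 20, 20]
So `filtered[-1]` = 20

Answer: 20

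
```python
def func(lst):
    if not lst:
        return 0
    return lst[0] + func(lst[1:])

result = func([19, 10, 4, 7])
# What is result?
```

19 + 10 + 4 + 7 + 0 = 40

Answer: 40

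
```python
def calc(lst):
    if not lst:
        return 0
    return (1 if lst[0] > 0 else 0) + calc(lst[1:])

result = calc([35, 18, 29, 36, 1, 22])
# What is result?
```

Count of positive elements in [35, 18, 29, 36, 1, 22] = 6

Answer: 6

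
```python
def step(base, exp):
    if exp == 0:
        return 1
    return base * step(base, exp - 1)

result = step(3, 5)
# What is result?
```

step(3, 5) = 3 * 3 * 3 * 3 * 3 = 243

Answer: 243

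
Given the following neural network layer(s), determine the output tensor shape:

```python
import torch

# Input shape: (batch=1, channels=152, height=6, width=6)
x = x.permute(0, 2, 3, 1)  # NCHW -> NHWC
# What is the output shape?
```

Input: (1, 152, 6, 6) -> Output: (1, 6, 6, 152)

Answer: (1, 6, 6, 152)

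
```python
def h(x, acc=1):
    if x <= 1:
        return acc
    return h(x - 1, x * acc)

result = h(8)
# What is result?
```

Accumulator trace (n, acc): (8, 1) -> (7, 8) -> (6, 56) -> (5, 336) -> (4, 1680) -> (3, 6720) -> (2, 20160) -> (1, 40320) -> return 40320

Answer: 40320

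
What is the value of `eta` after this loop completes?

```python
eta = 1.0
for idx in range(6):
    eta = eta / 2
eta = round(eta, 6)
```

Halving LR 6 times: 1 / 2^6
`eta` takes the values: 1.0 → 0.5 → 0.25 → 0.125 → 0.0625 → 0.03125 → 0.015625

Answer: 0.015625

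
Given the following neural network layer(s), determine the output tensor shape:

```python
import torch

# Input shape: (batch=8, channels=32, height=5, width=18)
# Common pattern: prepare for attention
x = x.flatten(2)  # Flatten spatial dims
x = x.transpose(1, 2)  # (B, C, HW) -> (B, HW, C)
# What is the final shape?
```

Input: (8, 32, 5, 18) -> after flatten(2): (8, 32, 90) -> Output: (8, 90, 32)

Answer: (8, 90, 32)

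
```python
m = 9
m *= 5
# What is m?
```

Trace:
`m = 9` → m = 9
`m *= 5` → m = 45
So m = 45

Answer: 45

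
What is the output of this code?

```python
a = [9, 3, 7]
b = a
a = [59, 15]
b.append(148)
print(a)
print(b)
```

Key concept: rebinding vs mutation: a is rebound to a new list, b still points at the original.
Step by step:
`a = [9, 3, 7]` → a = [9, 3, 7]
`b = a` → b = [9, 3, 7] (same object as a)
`a = [59, 15]` → a = [59, 15]
`b.append(148)` → b = [9, 3, 7, 148]
`print(a)` → prints [59, 15]
`print(b)` → prints [9, 3, 7, 148]

Answer:
[59, 15]
[9, 3, 7, 148]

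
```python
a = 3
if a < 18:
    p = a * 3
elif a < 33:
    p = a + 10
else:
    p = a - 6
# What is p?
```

Trace:
`a = 3` → a = 3
`if a < 18: ...` → a < 18 is True → p = 9
So p = 9

Answer: 9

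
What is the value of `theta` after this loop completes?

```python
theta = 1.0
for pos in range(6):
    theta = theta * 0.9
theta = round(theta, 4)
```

Exponential decay: 1.0 * 0.9^6
`theta` takes the values: 1.0 → 0.9 → 0.81 → 0.729 → 0.6561 → 0.59049 → 0.531441 → 0.5314

Answer: 0.5314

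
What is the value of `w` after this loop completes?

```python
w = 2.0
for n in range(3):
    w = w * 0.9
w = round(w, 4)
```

Exponential decay: 2.0 * 0.9^3
`w` takes the values: 2.0 → 1.8 → 1.62 → 1.458

Answer: 1.458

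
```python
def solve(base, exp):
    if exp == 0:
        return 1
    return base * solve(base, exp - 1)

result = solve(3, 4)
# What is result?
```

solve(3, 4) = 3 * 3 * 3 * 3 = 81

Answer: 81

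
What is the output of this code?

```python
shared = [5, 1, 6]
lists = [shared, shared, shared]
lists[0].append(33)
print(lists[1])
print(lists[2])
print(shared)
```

Key concept: list of same reference.
Step by step:
`shared = [5, 1, 6]` → shared = [5, 1, 6]
`lists = [shared, shared, shared]` → lists = [[5, 1, 6], [5, 1, 6], [5, 1, 6]]
`lists[0].append(33)` → shared = [5, 1, 6, 33]; lists = [[5, 1, 6, 33], [5, 1, 6, 33], [5, 1, 6, 33]]
`print(lists[1])` → prints [5, 1, 6, 33]
`print(lists[2])` → prints [5, 1, 6, 33]
`print(shared)` → prints [5, 1, 6, 33]

Answer:
[5, 1, 6, 33]
[5, 1, 6, 33]
[5, 1, 6, 33]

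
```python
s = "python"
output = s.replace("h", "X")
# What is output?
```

Trace:
`s = "python"` → s = 'python'
`output = s.replace("h", "X")` → output = 'pytXon'
So output = 'pytXon'

Answer: 'pytXon'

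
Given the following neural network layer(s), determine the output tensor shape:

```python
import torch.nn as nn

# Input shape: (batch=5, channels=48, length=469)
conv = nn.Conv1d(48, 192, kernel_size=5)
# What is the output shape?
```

Input: (5, 48, 469) -> Output: (5, 192, 465)

Answer: (5, 192, 465)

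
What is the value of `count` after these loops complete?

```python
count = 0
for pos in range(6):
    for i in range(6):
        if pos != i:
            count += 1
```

6² - 6 (exclude diagonal)
`count` takes the values: 0 → 1 → 2 → 3 → 4 → 5 → 6 → 7 → 8 → 9 → 10 → 11 → 12 → 13 → 14 → 15 → 16 → 17 → 18 → 19 → 20 → 21 → 22 → 23 → 24 → 25 → 26 → 27 → 28 → 29 → 30

Answer: 30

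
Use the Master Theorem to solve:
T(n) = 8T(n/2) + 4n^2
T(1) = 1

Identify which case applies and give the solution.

a=8, b=2, f(n)=4n^2. log_2(8) = 3. Since c=2 < 3, Case 1 applies: T(n) = Θ(n^log_b(a)) = O(n^3).

Answer: O(n^3) - Case 1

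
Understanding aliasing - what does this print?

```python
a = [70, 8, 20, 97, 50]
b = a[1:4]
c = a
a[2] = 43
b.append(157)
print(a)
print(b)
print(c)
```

Key concept: slice vs alias.
Step by step:
`a = [70, 8, 20, 97, 50]` → a = [70, 8, 20, 97, 50]
`b = a[1:4]` → b = [8, 20, 97]
`c = a` → c = [70, 8, 20, 97, 50] (same object as a)
`a[2] = 43` → a = [70, 8, 43, 97, 50] (same object as c); c = [70, 8, 43, 97, 50] (same object as a)
`b.append(157)` → b = [8, 20, 97, 157]
`print(a)` → prints [70, 8, 43, 97, 50]
`print(b)` → prints [8, 20, 97, 157]
`print(c)` → prints [70, 8, 43, 97, 50]

Answer:
[70, 8, 43, 97, 50]
[8, 20, 97, 157]
[70, 8, 43, 97, 50]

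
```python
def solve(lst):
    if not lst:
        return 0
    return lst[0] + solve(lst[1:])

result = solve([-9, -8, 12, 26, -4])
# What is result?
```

(-9) + (-8) + 12 + 26 + (-4) + 0 = 17

Answer: 17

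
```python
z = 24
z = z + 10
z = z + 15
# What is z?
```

Trace:
`z = 24` → z = 24
`z = z + 10` → z = 34
`z = z + 15` → z = 49
So z = 49

Answer: 49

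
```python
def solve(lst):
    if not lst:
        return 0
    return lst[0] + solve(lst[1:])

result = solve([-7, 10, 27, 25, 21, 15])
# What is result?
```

(-7) + 10 + 27 + 25 + 21 + 15 + 0 = 91

Answer: 91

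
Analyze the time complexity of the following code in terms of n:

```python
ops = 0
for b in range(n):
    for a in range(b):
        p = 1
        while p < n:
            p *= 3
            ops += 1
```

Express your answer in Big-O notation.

Each loop level contributes: n × n × log n. Multiplying the contributions gives O(n^2 log n).

Answer: O(n^2 log n)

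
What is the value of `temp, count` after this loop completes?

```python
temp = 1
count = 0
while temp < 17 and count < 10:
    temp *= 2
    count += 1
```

Double until >= 17 or 10 iterations
`temp, count` takes the values: (1, 0) → (2, 0) → (2, 1) → (4, 1) → (4, 2) → (8, 2) → (8, 3) → (16, 3) → (16, 4) → (32, 4) → (32, 5)

Answer: 32, 5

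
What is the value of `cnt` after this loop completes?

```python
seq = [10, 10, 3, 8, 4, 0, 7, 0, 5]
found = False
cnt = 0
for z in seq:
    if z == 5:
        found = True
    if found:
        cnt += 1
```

Count elements after first 5 in [10, 10, 3, 8, 4, 0, 7, 0, 5]
`cnt` takes the values: 0 → 1

Answer: 1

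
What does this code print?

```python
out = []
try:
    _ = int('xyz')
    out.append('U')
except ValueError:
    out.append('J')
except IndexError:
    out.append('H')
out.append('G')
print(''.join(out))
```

Execution trace: 'J' (except ValueError) → 'G' (after the try/except). Output: JG

Answer: JG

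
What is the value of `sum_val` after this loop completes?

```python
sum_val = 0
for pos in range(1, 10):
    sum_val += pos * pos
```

Sum of squares 1² to 9² = 285
`sum_val` takes the values: 0 → 1 → 5 → 14 → 30 → 55 → 91 → 140 → 204 → 285

Answer: 285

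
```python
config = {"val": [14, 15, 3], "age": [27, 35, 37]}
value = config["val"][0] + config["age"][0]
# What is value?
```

Trace:
`config = {"val": [14, 15, 3], "age": [27, 35, 37]}` → config = {'val': [14, 15, 3], 'age': [27, 35, 37]}
`value = config["val"][0] + config["age"][0]` → value = 41
So value = 41

Answer: 41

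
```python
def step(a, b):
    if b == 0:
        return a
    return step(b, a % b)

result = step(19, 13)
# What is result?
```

step(19, 13) -> step(13, 6) -> step(6, 1) -> step(1, 0) -> 1

Answer: 1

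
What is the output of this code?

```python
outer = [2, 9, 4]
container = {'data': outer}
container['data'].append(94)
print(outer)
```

Key concept: dict holds reference to list.
Step by step:
`outer = [2, 9, 4]` → outer = [2, 9, 4]
`container = {'data': outer}` → container = {'data': [2, 9, 4]}
`container['data'].append(94)` → outer = [2, 9, 4, 94]; container = {'data': [2, 9, 4, 94]}
`print(outer)` → prints [2, 9, 4, 94]

Answer: [2, 9, 4, 94]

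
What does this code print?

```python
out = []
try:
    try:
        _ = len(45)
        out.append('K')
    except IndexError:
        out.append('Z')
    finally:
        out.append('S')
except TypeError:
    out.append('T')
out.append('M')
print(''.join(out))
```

Execution trace: 'S' (finally) → 'T' (outer except TypeError) → 'M' (after the try/except). Output: STM

Answer: STM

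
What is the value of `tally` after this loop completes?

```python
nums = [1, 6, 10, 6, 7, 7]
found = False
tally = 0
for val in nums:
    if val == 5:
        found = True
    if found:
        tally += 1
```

Count elements after first 5 in [1, 6, 10, 6, 7, 7]
`tally` takes the values: 0

Answer: 0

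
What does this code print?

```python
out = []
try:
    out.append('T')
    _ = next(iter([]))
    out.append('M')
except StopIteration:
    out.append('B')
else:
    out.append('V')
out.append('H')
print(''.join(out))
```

Execution trace: 'T' (try body) → 'B' (except StopIteration) → 'H' (after the try/except). Output: TBH

Answer: TBH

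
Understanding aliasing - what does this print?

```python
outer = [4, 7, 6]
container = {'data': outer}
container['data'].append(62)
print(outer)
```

Key concept: dict holds reference to list.
Step by step:
`outer = [4, 7, 6]` → outer = [4, 7, 6]
`container = {'data': outer}` → container = {'data': [4, 7, 6]}
`container['data'].append(62)` → outer = [4, 7, 6, 62]; container = {'data': [4, 7, 6, 62]}
`print(outer)` → prints [4, 7, 6, 62]

Answer: [4, 7, 6, 62]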